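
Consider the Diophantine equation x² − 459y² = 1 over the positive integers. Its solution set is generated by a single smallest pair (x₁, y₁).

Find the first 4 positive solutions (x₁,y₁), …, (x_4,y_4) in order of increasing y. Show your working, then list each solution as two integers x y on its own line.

499850 23331
499700044999 23324000700
499550134985000450 23317003499766669
499400269944005249820001 23310008398693414998600

√459 = [21; 2,2,1,4,21,4,1,2,2,42, …], period ℓ=10 (even) → k=9
a_0=21:  p_0=21·1+0=21,  q_0=21·0+1=1
a_1=2:  p_1=2·21+1=43,  q_1=2·1+0=2
a_2=2:  p_2=2·43+21=107,  q_2=2·2+1=5
a_3=1:  p_3=1·107+43=150,  q_3=1·5+2=7
…
a_5=21:  p_5=21·707+150=14997,  q_5=21·33+7=700
…
a_8=2:  p_8=2·75692+60695=212079,  q_8=2·3533+2833=9899
a_9=2:  p_9=2·212079+75692=499850,  q_9=2·9899+3533=23331
→ (499850, 23331).  Check: 499850²=249850022500, 459·23331²=249850022499, difference 1.
(x_2, y_2) = (499850·499850 + 459·23331·23331, 499850·23331 + 23331·499850) = (499700044999, 23324000700)
(x_3, y_3) = (499850·499700044999 + 459·23331·23324000700, 499850·23324000700 + 23331·499700044999) = (499550134985000450, 23317003499766669)
(x_4, y_4) = (499850·499550134985000450 + 459·23331·23317003499766669, 499850·23317003499766669 + 23331·499550134985000450) = (499400269944005249820001, 23310008398693414998600)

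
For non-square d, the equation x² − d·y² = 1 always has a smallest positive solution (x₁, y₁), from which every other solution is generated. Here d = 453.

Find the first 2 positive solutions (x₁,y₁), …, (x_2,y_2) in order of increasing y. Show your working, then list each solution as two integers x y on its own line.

d=453: √d = [21; 3,1,1,10,14,10,1,1,3,42] (ℓ=10, even), read p_9/q_9
step 0: (21, 1)  from 21·(1,0) + (0,1)
step 1: (64, 3)  from 3·(21,1) + (1,0)
step 2: (85, 4)  from 1·(64,3) + (21,1)
…
step 6: (223565, 10504)  from 10·(22199,1043) + (1575,74)
…
step 8: (469329, 22051)  from 1·(245764,11547) + (223565,10504)
step 9: (1653751, 77700)  from 3·(469329,22051) + (245764,11547)
(x₁, y₁) = (1653751, 77700);  1653751² − 453·77700² = 1 ✓
n=2: (1653751,77700)∘(1653751,77700) = (1653751·1653751+453·77700·77700, 1653751·77700+77700·1653751) = (5469784740001,256992905400)

1653751 77700
5469784740001 256992905400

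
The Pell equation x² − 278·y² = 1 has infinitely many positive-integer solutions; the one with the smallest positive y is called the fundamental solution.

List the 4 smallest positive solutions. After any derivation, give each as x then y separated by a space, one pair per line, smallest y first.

√278 → a₀=16, period (1,2,16,2,1,32); ℓ=6 even so k=5
step 0: (16, 1)  from 16·(1,0) + (0,1)
…
step 3: (817, 49)  from 16·(50,3) + (17,1)
step 4: (1684, 101)  from 2·(817,49) + (50,3)
step 5: (2501, 150)  from 1·(1684,101) + (817,49)
(x₁, y₁) = (2501, 150);  2501² − 278·150² = 1 ✓
(x_2, y_2) = (2501·2501 + 278·150·150, 2501·150 + 150·2501) = (12510001, 750300)
(x_3, y_3) = (2501·12510001 + 278·150·750300, 2501·750300 + 150·12510001) = (62575022501, 3753000450)
(x_4, y_4) = (2501·62575022501 + 278·150·3753000450, 2501·3753000450 + 150·62575022501) = (313000250040001, 18772507500600)

2501 150
12510001 750300
62575022501 3753000450
313000250040001 18772507500600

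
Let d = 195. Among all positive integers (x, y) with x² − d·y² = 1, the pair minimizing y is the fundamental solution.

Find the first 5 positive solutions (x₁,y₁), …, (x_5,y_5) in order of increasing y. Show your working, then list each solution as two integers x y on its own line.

14 1
391 28
10934 783
305761 21896
8550374 612305

[13; 1,26] for √195; ℓ=2 ⇒ convergent index 1
k=0  a_k=13  p_k/q_k = 13/1
k=1  a_k=1  p_k/q_k = 14/1
fundamental: x₁=14, y₁=1  (since 196 − 195·1 = 1)
k=2:  x_2 = 14·14+195·1·1 = 391,  y_2 = 14·1+1·14 = 28
k=3:  x_3 = 14·391+195·1·28 = 10934,  y_3 = 14·28+1·391 = 783
k=4:  x_4 = 14·10934+195·1·783 = 305761,  y_4 = 14·783+1·10934 = 21896
k=5:  x_5 = 14·305761+195·1·21896 = 8550374,  y_5 = 14·21896+1·305761 = 612305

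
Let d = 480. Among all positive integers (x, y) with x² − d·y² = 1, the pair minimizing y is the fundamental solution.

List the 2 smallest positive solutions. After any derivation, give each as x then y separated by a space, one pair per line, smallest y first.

241 11
116161 5302

[21; 1,9,1,42] for √480; ℓ=4 ⇒ convergent index 3
k=0  a_k=21  p_k/q_k = 21/1
…
k=2  a_k=9  p_k/q_k = 219/10
k=3  a_k=1  p_k/q_k = 241/11
(x₁, y₁) = (241, 11);  241² − 480·11² = 1 ✓
k=2:  x_2 = 241·241+480·11·11 = 116161,  y_2 = 241·11+11·241 = 5302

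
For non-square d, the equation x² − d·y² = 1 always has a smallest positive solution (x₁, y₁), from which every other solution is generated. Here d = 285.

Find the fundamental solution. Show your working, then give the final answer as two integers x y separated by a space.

d=285: √d = [16; 1,7,2,7,1,32] (ℓ=6, even), read p_5/q_5
k=0  a_k=16  p_k/q_k = 16/1
k=1  a_k=1  p_k/q_k = 17/1
…
k=3  a_k=2  p_k/q_k = 287/17
k=4  a_k=7  p_k/q_k = 2144/127
k=5  a_k=1  p_k/q_k = 2431/144
→ (2431, 144).  Check: 2431²=5909761, 285·144²=5909760, difference 1.

2431 144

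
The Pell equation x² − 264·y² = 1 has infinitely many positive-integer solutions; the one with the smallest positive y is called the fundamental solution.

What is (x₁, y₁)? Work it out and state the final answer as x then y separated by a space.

√264 = [16; 4,32, …], period ℓ=2 (even) → k=1
step 0: (16, 1)  from 16·(1,0) + (0,1)
step 1: (65, 4)  from 4·(16,1) + (1,0)
fundamental: x₁=65, y₁=4  (since 4225 − 264·16 = 1)

65 4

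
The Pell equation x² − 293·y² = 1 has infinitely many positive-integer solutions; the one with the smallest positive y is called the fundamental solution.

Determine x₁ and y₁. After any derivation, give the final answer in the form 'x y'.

12320649 719780

√293 → a₀=17, period (8,1,1,8,34); ℓ=5 odd so k=9
k=0  a_k=17  p_k/q_k = 17/1
…
k=2  a_k=1  p_k/q_k = 154/9
k=3  a_k=1  p_k/q_k = 291/17
k=4  a_k=8  p_k/q_k = 2482/145
k=5  a_k=34  p_k/q_k = 84679/4947
k=6  a_k=8  p_k/q_k = 679914/39721
…
k=8  a_k=1  p_k/q_k = 1444507/84389
k=9  a_k=8  p_k/q_k = 12320649/719780
→ (12320649, 719780).  Check: 12320649²=151798391781201, 293·719780²=151798391781200, difference 1.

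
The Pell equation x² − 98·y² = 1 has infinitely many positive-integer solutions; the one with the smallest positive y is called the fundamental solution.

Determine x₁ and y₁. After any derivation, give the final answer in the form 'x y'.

99 10

d=98: √d = [9; 1,8,1,18] (ℓ=4, even), read p_3/q_3
i=0: a=9 ⇒ p=9, q=1
i=1: a=1 ⇒ p=10, q=1
i=2: a=8 ⇒ p=89, q=9
i=3: a=1 ⇒ p=99, q=10
→ (99, 10).  Check: 99²=9801, 98·10²=9800, difference 1.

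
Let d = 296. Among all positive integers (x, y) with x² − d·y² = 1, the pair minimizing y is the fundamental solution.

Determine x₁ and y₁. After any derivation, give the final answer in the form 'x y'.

√296 = [17; 4,1,7,1,4,34, …], period ℓ=6 (even) → k=5
i=0: a=17 ⇒ p=17, q=1
i=1: a=4 ⇒ p=69, q=4
i=2: a=1 ⇒ p=86, q=5
…
i=4: a=1 ⇒ p=757, q=44
i=5: a=4 ⇒ p=3699, q=215
(x₁, y₁) = (3699, 215);  3699² − 296·215² = 1 ✓

3699 215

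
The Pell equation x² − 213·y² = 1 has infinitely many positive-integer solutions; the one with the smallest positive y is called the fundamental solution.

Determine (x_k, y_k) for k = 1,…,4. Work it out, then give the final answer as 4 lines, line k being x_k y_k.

194399 13320
75581942401 5178789360
29386108041429599 2013502945575960
11425260034216163289601 782845918228863306720

[14; 1,1,2,6,1,8,1,6,2,1,1,28] for √213; ℓ=12 ⇒ convergent index 11
k=0  a_k=14  p_k/q_k = 14/1
…
k=2  a_k=1  p_k/q_k = 29/2
k=3  a_k=2  p_k/q_k = 73/5
…
k=5  a_k=1  p_k/q_k = 540/37
k=6  a_k=8  p_k/q_k = 4787/328
…
k=8  a_k=6  p_k/q_k = 36749/2518
…
k=10  a_k=1  p_k/q_k = 115574/7919
k=11  a_k=1  p_k/q_k = 194399/13320
(x₁, y₁) = (194399, 13320);  194399² − 213·13320² = 1 ✓
n=2: (194399,13320)∘(194399,13320) = (194399·194399+213·13320·13320, 194399·13320+13320·194399) = (75581942401,5178789360)
n=3: (75581942401,5178789360)∘(194399,13320) = (194399·75581942401+213·13320·5178789360, 194399·5178789360+13320·75581942401) = (29386108041429599,2013502945575960)
n=4: (29386108041429599,2013502945575960)∘(194399,13320) = (194399·29386108041429599+213·13320·2013502945575960, 194399·2013502945575960+13320·29386108041429599) = (11425260034216163289601,782845918228863306720)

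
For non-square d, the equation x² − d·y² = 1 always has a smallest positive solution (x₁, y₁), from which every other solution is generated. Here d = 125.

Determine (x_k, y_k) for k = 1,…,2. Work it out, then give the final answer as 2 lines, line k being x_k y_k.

930249 83204
1730726404001 154800875592

√125 = [11; 5,1,1,5,22, …], period ℓ=5 (odd) → k=9
i=0: a=11 ⇒ p=11, q=1
…
i=2: a=1 ⇒ p=67, q=6
…
i=5: a=22 ⇒ p=15127, q=1353
…
i=7: a=1 ⇒ p=91444, q=8179
i=8: a=1 ⇒ p=167761, q=15005
i=9: a=5 ⇒ p=930249, q=83204
fundamental: x₁=930249, y₁=83204  (since 865363202001 − 125·6922905616 = 1)
k=2:  x_2 = 930249·930249+125·83204·83204 = 1730726404001,  y_2 = 930249·83204+83204·930249 = 154800875592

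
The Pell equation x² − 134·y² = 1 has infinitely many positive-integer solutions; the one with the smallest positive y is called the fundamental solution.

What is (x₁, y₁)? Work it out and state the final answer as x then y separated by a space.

145925 12606

d=134: √d = [11; 1,1,2,1,3,…,1,1,22] (ℓ=14, even), read p_13/q_13
a_0=11:  p_0=11·1+0=11,  q_0=11·0+1=1
…
a_2=1:  p_2=1·12+11=23,  q_2=1·1+1=2
a_3=2:  p_3=2·23+12=58,  q_3=2·2+1=5
…
a_5=3:  p_5=3·81+58=301,  q_5=3·7+5=26
a_6=1:  p_6=1·301+81=382,  q_6=1·26+7=33
a_7=10:  p_7=10·382+301=4121,  q_7=10·33+26=356
…
a_10=1:  p_10=1·17630+4503=22133,  q_10=1·1523+389=1912
a_11=2:  p_11=2·22133+17630=61896,  q_11=2·1912+1523=5347
a_12=1:  p_12=1·61896+22133=84029,  q_12=1·5347+1912=7259
a_13=1:  p_13=1·84029+61896=145925,  q_13=1·7259+5347=12606
→ (145925, 12606).  Check: 145925²=21294105625, 134·12606²=21294105624, difference 1.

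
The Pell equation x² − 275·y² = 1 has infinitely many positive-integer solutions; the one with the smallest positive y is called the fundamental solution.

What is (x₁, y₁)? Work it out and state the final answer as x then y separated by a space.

199 12

√275 → a₀=16, period (1,1,2,1,1,32); ℓ=6 even so k=5
a_0=16:  p_0=16·1+0=16,  q_0=16·0+1=1
…
a_4=1:  p_4=1·83+33=116,  q_4=1·5+2=7
a_5=1:  p_5=1·116+83=199,  q_5=1·7+5=12
→ (199, 12).  Check: 199²=39601, 275·12²=39600, difference 1.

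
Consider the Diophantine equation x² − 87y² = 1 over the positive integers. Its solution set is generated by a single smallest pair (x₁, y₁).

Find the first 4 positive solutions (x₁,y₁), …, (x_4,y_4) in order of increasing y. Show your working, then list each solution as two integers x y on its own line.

d=87: √d = [9; 3,18] (ℓ=2, even), read p_1/q_1
a_0=9:  p_0=9·1+0=9,  q_0=9·0+1=1
a_1=3:  p_1=3·9+1=28,  q_1=3·1+0=3
(x₁, y₁) = (28, 3);  28² − 87·3² = 1 ✓
n=2: (28,3)∘(28,3) = (28·28+87·3·3, 28·3+3·28) = (1567,168)
n=3: (1567,168)∘(28,3) = (28·1567+87·3·168, 28·168+3·1567) = (87724,9405)
n=4: (87724,9405)∘(28,3) = (28·87724+87·3·9405, 28·9405+3·87724) = (4910977,526512)

28 3
1567 168
87724 9405
4910977 526512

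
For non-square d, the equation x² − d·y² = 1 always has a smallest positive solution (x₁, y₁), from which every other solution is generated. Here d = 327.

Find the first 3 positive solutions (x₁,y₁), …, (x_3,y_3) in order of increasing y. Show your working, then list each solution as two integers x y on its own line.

√327 = [18; 12,36, …], period ℓ=2 (even) → k=1
k=0  a_k=18  p_k/q_k = 18/1
k=1  a_k=12  p_k/q_k = 217/12
fundamental: x₁=217, y₁=12  (since 47089 − 327·144 = 1)
k=2:  x_2 = 217·217+327·12·12 = 94177,  y_2 = 217·12+12·217 = 5208
k=3:  x_3 = 217·94177+327·12·5208 = 40872601,  y_3 = 217·5208+12·94177 = 2260260

217 12
94177 5208
40872601 2260260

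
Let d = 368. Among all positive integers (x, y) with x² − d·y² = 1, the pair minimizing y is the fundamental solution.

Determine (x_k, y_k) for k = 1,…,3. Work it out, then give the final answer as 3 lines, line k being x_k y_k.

[19; 5,2,5,38] for √368; ℓ=4 ⇒ convergent index 3
i=0: a=19 ⇒ p=19, q=1
i=1: a=5 ⇒ p=96, q=5
i=2: a=2 ⇒ p=211, q=11
i=3: a=5 ⇒ p=1151, q=60
fundamental: x₁=1151, y₁=60  (since 1324801 − 368·3600 = 1)
(x_2, y_2) = (1151·1151 + 368·60·60, 1151·60 + 60·1151) = (2649601, 138120)
(x_3, y_3) = (1151·2649601 + 368·60·138120, 1151·138120 + 60·2649601) = (6099380351, 317952180)

1151 60
2649601 138120
6099380351 317952180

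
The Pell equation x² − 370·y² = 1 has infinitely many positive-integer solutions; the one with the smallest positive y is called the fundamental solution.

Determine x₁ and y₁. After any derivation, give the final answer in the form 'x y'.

√370 = [19; 4,4,38, …], period ℓ=3 (odd) → k=5
a_0=19:  p_0=19·1+0=19,  q_0=19·0+1=1
a_1=4:  p_1=4·19+1=77,  q_1=4·1+0=4
a_2=4:  p_2=4·77+19=327,  q_2=4·4+1=17
a_3=38:  p_3=38·327+77=12503,  q_3=38·17+4=650
a_4=4:  p_4=4·12503+327=50339,  q_4=4·650+17=2617
a_5=4:  p_5=4·50339+12503=213859,  q_5=4·2617+650=11118
→ (213859, 11118).  Check: 213859²=45735671881, 370·11118²=45735671880, difference 1.

213859 11118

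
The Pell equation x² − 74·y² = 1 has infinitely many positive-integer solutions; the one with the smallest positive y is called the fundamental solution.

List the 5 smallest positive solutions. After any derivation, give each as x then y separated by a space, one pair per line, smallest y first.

d=74: √d = [8; 1,1,1,1,16] (ℓ=5, odd), read p_9/q_9
a_0=8:  p_0=8·1+0=8,  q_0=8·0+1=1
…
a_2=1:  p_2=1·9+8=17,  q_2=1·1+1=2
…
a_4=1:  p_4=1·26+17=43,  q_4=1·3+2=5
a_5=16:  p_5=16·43+26=714,  q_5=16·5+3=83
…
a_8=1:  p_8=1·1471+757=2228,  q_8=1·171+88=259
a_9=1:  p_9=1·2228+1471=3699,  q_9=1·259+171=430
→ (3699, 430).  Check: 3699²=13682601, 74·430²=13682600, difference 1.
n=2: (3699,430)∘(3699,430) = (3699·3699+74·430·430, 3699·430+430·3699) = (27365201,3181140)
n=3: (27365201,3181140)∘(3699,430) = (3699·27365201+74·430·3181140, 3699·3181140+430·27365201) = (202447753299,23534073290)
n=4: (202447753299,23534073290)∘(3699,430) = (3699·202447753299+74·430·23534073290, 3699·23534073290+430·202447753299) = (1497708451540801,174105071018280)
n=5: (1497708451540801,174105071018280)∘(3699,430) = (3699·1497708451540801+74·430·174105071018280, 3699·174105071018280+430·1497708451540801) = (11080046922051092499,1288029291859162150)

3699 430
27365201 3181140
202447753299 23534073290
1497708451540801 174105071018280
11080046922051092499 1288029291859162150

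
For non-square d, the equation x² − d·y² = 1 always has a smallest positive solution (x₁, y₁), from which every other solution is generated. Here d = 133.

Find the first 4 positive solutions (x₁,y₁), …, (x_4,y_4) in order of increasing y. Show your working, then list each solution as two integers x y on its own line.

[11; 1,1,7,5,1,…,1,1,22] for √133; ℓ=16 ⇒ convergent index 15
step 0: (11, 1)  from 11·(1,0) + (0,1)
…
step 7: (3010, 261)  from 1·(1949,169) + (1061,92)
step 8: (7969, 691)  from 2·(3010,261) + (1949,169)
…
step 10: (18948, 1643)  from 1·(10979,952) + (7969,691)
step 11: (29927, 2595)  from 1·(18948,1643) + (10979,952)
…
step 14: (1378591, 119539)  from 1·(1210008,104921) + (168583,14618)
step 15: (2588599, 224460)  from 1·(1378591,119539) + (1210008,104921)
fundamental: x₁=2588599, y₁=224460  (since 6700844782801 − 133·50382291600 = 1)
k=2:  x_2 = 2588599·2588599+133·224460·224460 = 13401689565601,  y_2 = 2588599·224460+224460·2588599 = 1162073863080
k=3:  x_3 = 2588599·13401689565601+133·224460·1162073863080 = 69383200415647777399,  y_3 = 2588599·1162073863080+224460·13401689565601 = 6016286479789825380
k=4:  x_4 = 2588599·69383200415647777399+133·224460·6016286479789825380 = 359210566425477440164982401,  y_4 = 2588599·6016286479789825380+224460·69383200415647777399 = 31147506330593762303822160

2588599 224460
13401689565601 1162073863080
69383200415647777399 6016286479789825380
359210566425477440164982401 31147506330593762303822160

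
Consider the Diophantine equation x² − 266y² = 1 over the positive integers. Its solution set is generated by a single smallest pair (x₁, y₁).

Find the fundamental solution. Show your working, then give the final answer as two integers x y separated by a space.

685 42

√266 → a₀=16, period (3,4,3,32); ℓ=4 even so k=3
i=0: a=16 ⇒ p=16, q=1
…
i=2: a=4 ⇒ p=212, q=13
i=3: a=3 ⇒ p=685, q=42
fundamental: x₁=685, y₁=42  (since 469225 − 266·1764 = 1)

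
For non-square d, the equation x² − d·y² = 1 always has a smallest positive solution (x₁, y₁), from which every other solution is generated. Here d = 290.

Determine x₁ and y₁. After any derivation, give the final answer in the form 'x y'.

√290 = [17; 34, …], period ℓ=1 (odd) → k=1
k=0  a_k=17  p_k/q_k = 17/1
k=1  a_k=34  p_k/q_k = 579/34
fundamental: x₁=579, y₁=34  (since 335241 − 290·1156 = 1)

579 34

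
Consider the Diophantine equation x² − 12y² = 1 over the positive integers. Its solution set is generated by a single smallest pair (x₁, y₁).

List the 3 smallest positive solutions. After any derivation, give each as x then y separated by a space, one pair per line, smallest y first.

√12 = [3; 2,6, …], period ℓ=2 (even) → k=1
step 0: (3, 1)  from 3·(1,0) + (0,1)
step 1: (7, 2)  from 2·(3,1) + (1,0)
fundamental: x₁=7, y₁=2  (since 49 − 12·4 = 1)
n=2: (7,2)∘(7,2) = (7·7+12·2·2, 7·2+2·7) = (97,28)
n=3: (97,28)∘(7,2) = (7·97+12·2·28, 7·28+2·97) = (1351,390)

7 2
97 28
1351 390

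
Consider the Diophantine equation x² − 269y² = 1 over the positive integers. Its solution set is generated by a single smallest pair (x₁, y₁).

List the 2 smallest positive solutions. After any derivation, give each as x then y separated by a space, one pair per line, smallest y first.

13449 820
361751201 22056360

√269 → a₀=16, period (2,2,32); ℓ=3 odd so k=5
a_0=16:  p_0=16·1+0=16,  q_0=16·0+1=1
a_1=2:  p_1=2·16+1=33,  q_1=2·1+0=2
a_2=2:  p_2=2·33+16=82,  q_2=2·2+1=5
a_3=32:  p_3=32·82+33=2657,  q_3=32·5+2=162
a_4=2:  p_4=2·2657+82=5396,  q_4=2·162+5=329
a_5=2:  p_5=2·5396+2657=13449,  q_5=2·329+162=820
→ (13449, 820).  Check: 13449²=180875601, 269·820²=180875600, difference 1.
n=2: (13449,820)∘(13449,820) = (13449·13449+269·820·820, 13449·820+820·13449) = (361751201,22056360)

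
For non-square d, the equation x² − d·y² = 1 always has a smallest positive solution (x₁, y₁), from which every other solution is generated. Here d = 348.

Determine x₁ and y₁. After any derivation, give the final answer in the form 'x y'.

1567 84

d=348: √d = [18; 1,1,1,8,1,1,1,36] (ℓ=8, even), read p_7/q_7
step 0: (18, 1)  from 18·(1,0) + (0,1)
…
step 6: (1026, 55)  from 1·(541,29) + (485,26)
step 7: (1567, 84)  from 1·(1026,55) + (541,29)
fundamental: x₁=1567, y₁=84  (since 2455489 − 348·7056 = 1)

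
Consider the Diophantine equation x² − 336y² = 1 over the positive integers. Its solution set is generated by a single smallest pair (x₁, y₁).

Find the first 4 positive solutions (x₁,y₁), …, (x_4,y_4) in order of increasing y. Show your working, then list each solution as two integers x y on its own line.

55 3
6049 330
665335 36297
73180801 3992340

√336 = [18; 3,36, …], period ℓ=2 (even) → k=1
k=0  a_k=18  p_k/q_k = 18/1
k=1  a_k=3  p_k/q_k = 55/3
fundamental: x₁=55, y₁=3  (since 3025 − 336·9 = 1)
k=2:  x_2 = 55·55+336·3·3 = 6049,  y_2 = 55·3+3·55 = 330
k=3:  x_3 = 55·6049+336·3·330 = 665335,  y_3 = 55·330+3·6049 = 36297
k=4:  x_4 = 55·665335+336·3·36297 = 73180801,  y_4 = 55·36297+3·665335 = 3992340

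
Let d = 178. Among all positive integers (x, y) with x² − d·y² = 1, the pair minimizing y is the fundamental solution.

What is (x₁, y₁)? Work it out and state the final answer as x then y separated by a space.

d=178: √d = [13; 2,1,12,1,2,26] (ℓ=6, even), read p_5/q_5
k=0  a_k=13  p_k/q_k = 13/1
…
k=3  a_k=12  p_k/q_k = 507/38
k=4  a_k=1  p_k/q_k = 547/41
k=5  a_k=2  p_k/q_k = 1601/120
→ (1601, 120).  Check: 1601²=2563201, 178·120²=2563200, difference 1.

1601 120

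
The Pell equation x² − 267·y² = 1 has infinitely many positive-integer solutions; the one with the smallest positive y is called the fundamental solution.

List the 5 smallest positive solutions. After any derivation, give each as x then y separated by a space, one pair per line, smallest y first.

√267 → a₀=16, period (2,1,15,1,2,32); ℓ=6 even so k=5
a_0=16:  p_0=16·1+0=16,  q_0=16·0+1=1
a_1=2:  p_1=2·16+1=33,  q_1=2·1+0=2
a_2=1:  p_2=1·33+16=49,  q_2=1·2+1=3
…
a_4=1:  p_4=1·768+49=817,  q_4=1·47+3=50
a_5=2:  p_5=2·817+768=2402,  q_5=2·50+47=147
fundamental: x₁=2402, y₁=147  (since 5769604 − 267·21609 = 1)
n=2: (2402,147)∘(2402,147) = (2402·2402+267·147·147, 2402·147+147·2402) = (11539207,706188)
n=3: (11539207,706188)∘(2402,147) = (2402·11539207+267·147·706188, 2402·706188+147·11539207) = (55434348026,3392527005)
n=4: (55434348026,3392527005)∘(2402,147) = (2402·55434348026+267·147·3392527005, 2402·3392527005+147·55434348026) = (266306596377697,16297699025832)
n=5: (266306596377697,16297699025832)∘(2402,147) = (2402·266306596377697+267·147·16297699025832, 2402·16297699025832+147·266306596377697) = (1279336833564108362,78294142727569923)

2402 147
11539207 706188
55434348026 3392527005
266306596377697 16297699025832
1279336833564108362 78294142727569923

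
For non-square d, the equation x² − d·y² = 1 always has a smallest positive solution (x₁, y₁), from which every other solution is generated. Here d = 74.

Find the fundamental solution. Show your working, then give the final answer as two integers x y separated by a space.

√74 = [8; 1,1,1,1,16, …], period ℓ=5 (odd) → k=9
a_0=8:  p_0=8·1+0=8,  q_0=8·0+1=1
a_1=1:  p_1=1·8+1=9,  q_1=1·1+0=1
…
a_4=1:  p_4=1·26+17=43,  q_4=1·3+2=5
…
a_6=1:  p_6=1·714+43=757,  q_6=1·83+5=88
…
a_8=1:  p_8=1·1471+757=2228,  q_8=1·171+88=259
a_9=1:  p_9=1·2228+1471=3699,  q_9=1·259+171=430
fundamental: x₁=3699, y₁=430  (since 13682601 − 74·184900 = 1)

3699 430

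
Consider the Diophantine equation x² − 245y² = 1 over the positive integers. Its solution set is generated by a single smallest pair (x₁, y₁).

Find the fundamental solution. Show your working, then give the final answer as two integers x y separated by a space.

51841 3312

√245 → a₀=15, period (1,1,1,7,6,7,1,1,1,30); ℓ=10 even so k=9
i=0: a=15 ⇒ p=15, q=1
…
i=2: a=1 ⇒ p=31, q=2
…
i=6: a=7 ⇒ p=15809, q=1010
…
i=8: a=1 ⇒ p=33825, q=2161
i=9: a=1 ⇒ p=51841, q=3312
→ (51841, 3312).  Check: 51841²=2687489281, 245·3312²=2687489280, difference 1.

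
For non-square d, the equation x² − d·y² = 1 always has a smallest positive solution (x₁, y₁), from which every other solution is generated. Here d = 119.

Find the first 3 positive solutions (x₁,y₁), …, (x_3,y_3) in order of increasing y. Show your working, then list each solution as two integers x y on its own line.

120 11
28799 2640
6911640 633589

√119 = [10; 1,9,1,20, …], period ℓ=4 (even) → k=3
i=0: a=10 ⇒ p=10, q=1
i=1: a=1 ⇒ p=11, q=1
i=2: a=9 ⇒ p=109, q=10
i=3: a=1 ⇒ p=120, q=11
→ (120, 11).  Check: 120²=14400, 119·11²=14399, difference 1.
n=2: (120,11)∘(120,11) = (120·120+119·11·11, 120·11+11·120) = (28799,2640)
n=3: (28799,2640)∘(120,11) = (120·28799+119·11·2640, 120·2640+11·28799) = (6911640,633589)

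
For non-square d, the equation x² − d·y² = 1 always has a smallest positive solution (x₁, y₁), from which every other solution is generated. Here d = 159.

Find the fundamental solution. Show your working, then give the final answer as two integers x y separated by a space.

1324 105

√159 = [12; 1,1,1,1,3,1,1,1,1,24, …], period ℓ=10 (even) → k=9
i=0: a=12 ⇒ p=12, q=1
…
i=5: a=3 ⇒ p=227, q=18
…
i=8: a=1 ⇒ p=807, q=64
i=9: a=1 ⇒ p=1324, q=105
(x₁, y₁) = (1324, 105);  1324² − 159·105² = 1 ✓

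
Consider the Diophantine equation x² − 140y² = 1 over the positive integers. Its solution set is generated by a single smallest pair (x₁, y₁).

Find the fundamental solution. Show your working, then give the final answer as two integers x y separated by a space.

71 6

√140 = [11; 1,4,1,22, …], period ℓ=4 (even) → k=3
step 0: (11, 1)  from 11·(1,0) + (0,1)
step 1: (12, 1)  from 1·(11,1) + (1,0)
step 2: (59, 5)  from 4·(12,1) + (11,1)
step 3: (71, 6)  from 1·(59,5) + (12,1)
fundamental: x₁=71, y₁=6  (since 5041 − 140·36 = 1)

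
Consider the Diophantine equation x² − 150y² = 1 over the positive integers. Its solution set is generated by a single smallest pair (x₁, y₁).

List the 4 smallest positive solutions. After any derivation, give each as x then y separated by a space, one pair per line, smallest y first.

√150 = [12; 4,24, …], period ℓ=2 (even) → k=1
step 0: (12, 1)  from 12·(1,0) + (0,1)
step 1: (49, 4)  from 4·(12,1) + (1,0)
→ (49, 4).  Check: 49²=2401, 150·4²=2400, difference 1.
(49+4√150)^2 = 4801 + 392√150
(49+4√150)^3 = 470449 + 38412√150
(49+4√150)^4 = 46099201 + 3763984√150

49 4
4801 392
470449 38412
46099201 3763984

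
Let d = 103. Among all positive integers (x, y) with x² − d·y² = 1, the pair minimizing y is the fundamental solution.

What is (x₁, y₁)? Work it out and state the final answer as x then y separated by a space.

227528 22419

√103 → a₀=10, period (6,1,2,1,1,9,1,1,2,1,6,20); ℓ=12 even so k=11
step 0: (10, 1)  from 10·(1,0) + (0,1)
…
step 2: (71, 7)  from 1·(61,6) + (10,1)
step 3: (203, 20)  from 2·(71,7) + (61,6)
step 4: (274, 27)  from 1·(203,20) + (71,7)
step 5: (477, 47)  from 1·(274,27) + (203,20)
…
step 7: (5044, 497)  from 1·(4567,450) + (477,47)
…
step 9: (24266, 2391)  from 2·(9611,947) + (5044,497)
step 10: (33877, 3338)  from 1·(24266,2391) + (9611,947)
step 11: (227528, 22419)  from 6·(33877,3338) + (24266,2391)
→ (227528, 22419).  Check: 227528²=51768990784, 103·22419²=51768990783, difference 1.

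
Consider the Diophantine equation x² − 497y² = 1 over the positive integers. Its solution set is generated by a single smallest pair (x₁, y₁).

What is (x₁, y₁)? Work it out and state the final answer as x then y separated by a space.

√497 = [22; 3,2,2,5,6,5,2,2,3,44, …], period ℓ=10 (even) → k=9
step 0: (22, 1)  from 22·(1,0) + (0,1)
…
step 2: (156, 7)  from 2·(67,3) + (22,1)
step 3: (379, 17)  from 2·(156,7) + (67,3)
step 4: (2051, 92)  from 5·(379,17) + (156,7)
step 5: (12685, 569)  from 6·(2051,92) + (379,17)
step 6: (65476, 2937)  from 5·(12685,569) + (2051,92)
…
step 8: (352750, 15823)  from 2·(143637,6443) + (65476,2937)
step 9: (1201887, 53912)  from 3·(352750,15823) + (143637,6443)
(x₁, y₁) = (1201887, 53912);  1201887² − 497·53912² = 1 ✓

1201887 53912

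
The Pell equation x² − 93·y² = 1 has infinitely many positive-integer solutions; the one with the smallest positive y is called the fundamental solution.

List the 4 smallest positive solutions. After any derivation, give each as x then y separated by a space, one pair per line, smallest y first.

d=93: √d = [9; 1,1,1,4,6,4,1,1,1,18] (ℓ=10, even), read p_9/q_9
i=0: a=9 ⇒ p=9, q=1
…
i=2: a=1 ⇒ p=19, q=2
…
i=6: a=4 ⇒ p=3491, q=362
…
i=8: a=1 ⇒ p=7821, q=811
i=9: a=1 ⇒ p=12151, q=1260
fundamental: x₁=12151, y₁=1260  (since 147646801 − 93·1587600 = 1)
(x_2, y_2) = (12151·12151 + 93·1260·1260, 12151·1260 + 1260·12151) = (295293601, 30620520)
(x_3, y_3) = (12151·295293601 + 93·1260·30620520, 12151·30620520 + 1260·295293601) = (7176225079351, 744139875780)
(x_4, y_4) = (12151·7176225079351 + 93·1260·744139875780, 12151·744139875780 + 1260·7176225079351) = (174396621583094401, 18084087230585040)

12151 1260
295293601 30620520
7176225079351 744139875780
174396621583094401 18084087230585040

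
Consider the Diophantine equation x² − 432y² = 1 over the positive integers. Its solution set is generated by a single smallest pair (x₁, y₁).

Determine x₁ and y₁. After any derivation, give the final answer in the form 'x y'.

√432 → a₀=20, period (1,3,1,1,1,3,1,40); ℓ=8 even so k=7
i=0: a=20 ⇒ p=20, q=1
i=1: a=1 ⇒ p=21, q=1
…
i=4: a=1 ⇒ p=187, q=9
i=5: a=1 ⇒ p=291, q=14
i=6: a=3 ⇒ p=1060, q=51
i=7: a=1 ⇒ p=1351, q=65
fundamental: x₁=1351, y₁=65  (since 1825201 − 432·4225 = 1)

1351 65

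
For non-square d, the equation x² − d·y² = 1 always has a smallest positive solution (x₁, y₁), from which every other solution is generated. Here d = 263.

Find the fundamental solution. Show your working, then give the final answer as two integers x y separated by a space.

139128 8579

d=263: √d = [16; 4,1,1,1,1,15,1,1,1,1,4,32] (ℓ=12, even), read p_11/q_11
a_0=16:  p_0=16·1+0=16,  q_0=16·0+1=1
a_1=4:  p_1=4·16+1=65,  q_1=4·1+0=4
a_2=1:  p_2=1·65+16=81,  q_2=1·4+1=5
a_3=1:  p_3=1·81+65=146,  q_3=1·5+4=9
a_4=1:  p_4=1·146+81=227,  q_4=1·9+5=14
…
a_6=15:  p_6=15·373+227=5822,  q_6=15·23+14=359
a_7=1:  p_7=1·5822+373=6195,  q_7=1·359+23=382
a_8=1:  p_8=1·6195+5822=12017,  q_8=1·382+359=741
a_9=1:  p_9=1·12017+6195=18212,  q_9=1·741+382=1123
a_10=1:  p_10=1·18212+12017=30229,  q_10=1·1123+741=1864
a_11=4:  p_11=4·30229+18212=139128,  q_11=4·1864+1123=8579
→ (139128, 8579).  Check: 139128²=19356600384, 263·8579²=19356600383, difference 1.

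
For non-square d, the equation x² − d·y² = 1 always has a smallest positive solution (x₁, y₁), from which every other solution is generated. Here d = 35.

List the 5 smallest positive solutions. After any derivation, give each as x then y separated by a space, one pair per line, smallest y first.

6 1
71 12
846 143
10081 1704
120126 20305

√35 → a₀=5, period (1,10); ℓ=2 even so k=1
i=0: a=5 ⇒ p=5, q=1
i=1: a=1 ⇒ p=6, q=1
(x₁, y₁) = (6, 1);  6² − 35·1² = 1 ✓
(6+1√35)^2 = 71 + 12√35
(6+1√35)^3 = 846 + 143√35
(6+1√35)^4 = 10081 + 1704√35
(6+1√35)^5 = 120126 + 20305√35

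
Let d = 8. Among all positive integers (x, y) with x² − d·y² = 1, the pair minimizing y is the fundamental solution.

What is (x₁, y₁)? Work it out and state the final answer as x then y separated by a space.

3 1

√8 → a₀=2, period (1,4); ℓ=2 even so k=1
i=0: a=2 ⇒ p=2, q=1
i=1: a=1 ⇒ p=3, q=1
fundamental: x₁=3, y₁=1  (since 9 − 8·1 = 1)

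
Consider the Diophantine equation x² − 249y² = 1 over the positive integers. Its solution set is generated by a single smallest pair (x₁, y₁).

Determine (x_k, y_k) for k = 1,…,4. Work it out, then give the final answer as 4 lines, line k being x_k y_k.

[15; 1,3,1,1,5,…,3,1,30] for √249; ℓ=16 ⇒ convergent index 15
a_0=15:  p_0=15·1+0=15,  q_0=15·0+1=1
a_1=1:  p_1=1·15+1=16,  q_1=1·1+0=1
a_2=3:  p_2=3·16+15=63,  q_2=3·1+1=4
…
a_6=1:  p_6=1·789+142=931,  q_6=1·50+9=59
…
a_8=10:  p_8=10·3582+931=36751,  q_8=10·227+59=2329
a_9=3:  p_9=3·36751+3582=113835,  q_9=3·2329+227=7214
…
a_12=1:  p_12=1·866765+150586=1017351,  q_12=1·54929+9543=64472
…
a_14=3:  p_14=3·1884116+1017351=6669699,  q_14=3·119401+64472=422675
a_15=1:  p_15=1·6669699+1884116=8553815,  q_15=1·422675+119401=542076
→ (8553815, 542076).  Check: 8553815²=73167751054225, 249·542076²=73167751054224, difference 1.
(x_2, y_2) = (8553815·8553815 + 249·542076·542076, 8553815·542076 + 542076·8553815) = (146335502108449, 9273635639880)
(x_3, y_3) = (8553815·146335502108449 + 249·542076·9273635639880, 8553815·9273635639880 + 542076·146335502108449) = (2503453625935556812055, 158649927281879742324)
(x_4, y_4) = (8553815·2503453625935556812055 + 249·542076·158649927281879742324, 8553815·158649927281879742324 + 542076·2503453625935556812055) = (42828158354663763449114371201, 2714124255465295062538692240)

8553815 542076
146335502108449 9273635639880
2503453625935556812055 158649927281879742324
42828158354663763449114371201 2714124255465295062538692240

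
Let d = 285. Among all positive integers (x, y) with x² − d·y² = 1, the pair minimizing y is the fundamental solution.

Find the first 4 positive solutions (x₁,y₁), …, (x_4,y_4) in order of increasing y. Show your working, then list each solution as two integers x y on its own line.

d=285: √d = [16; 1,7,2,7,1,32] (ℓ=6, even), read p_5/q_5
step 0: (16, 1)  from 16·(1,0) + (0,1)
…
step 2: (135, 8)  from 7·(17,1) + (16,1)
…
step 4: (2144, 127)  from 7·(287,17) + (135,8)
step 5: (2431, 144)  from 1·(2144,127) + (287,17)
(x₁, y₁) = (2431, 144);  2431² − 285·144² = 1 ✓
(x_2, y_2) = (2431·2431 + 285·144·144, 2431·144 + 144·2431) = (11819521, 700128)
(x_3, y_3) = (2431·11819521 + 285·144·700128, 2431·700128 + 144·11819521) = (57466508671, 3404022192)
(x_4, y_4) = (2431·57466508671 + 285·144·3404022192, 2431·3404022192 + 144·57466508671) = (279402153338881, 16550355197376)

2431 144
11819521 700128
57466508671 3404022192
279402153338881 16550355197376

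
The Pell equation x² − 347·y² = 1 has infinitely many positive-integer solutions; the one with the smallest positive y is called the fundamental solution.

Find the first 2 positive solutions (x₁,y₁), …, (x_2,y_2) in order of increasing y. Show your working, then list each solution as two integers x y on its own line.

√347 = [18; 1,1,1,2,4,…,1,1,36, …], period ℓ=14 (even) → k=13
i=0: a=18 ⇒ p=18, q=1
…
i=4: a=2 ⇒ p=149, q=8
…
i=6: a=1 ⇒ p=801, q=43
…
i=9: a=4 ⇒ p=74549, q=4002
i=10: a=2 ⇒ p=164168, q=8813
…
i=12: a=1 ⇒ p=402885, q=21628
i=13: a=1 ⇒ p=641602, q=34443
→ (641602, 34443).  Check: 641602²=411653126404, 347·34443²=411653126403, difference 1.
(641602+34443√347)^2 = 823306252807 + 44197395372√347

641602 34443
823306252807 44197395372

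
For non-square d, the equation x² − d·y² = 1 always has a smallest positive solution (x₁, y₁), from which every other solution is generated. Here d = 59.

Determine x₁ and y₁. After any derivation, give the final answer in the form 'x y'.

530 69

√59 → a₀=7, period (1,2,7,2,1,14); ℓ=6 even so k=5
k=0  a_k=7  p_k/q_k = 7/1
k=1  a_k=1  p_k/q_k = 8/1
k=2  a_k=2  p_k/q_k = 23/3
…
k=4  a_k=2  p_k/q_k = 361/47
k=5  a_k=1  p_k/q_k = 530/69
(x₁, y₁) = (530, 69);  530² − 59·69² = 1 ✓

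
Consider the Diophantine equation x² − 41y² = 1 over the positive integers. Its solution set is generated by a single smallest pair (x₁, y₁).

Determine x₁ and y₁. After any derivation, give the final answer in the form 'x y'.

2049 320

d=41: √d = [6; 2,2,12] (ℓ=3, odd), read p_5/q_5
step 0: (6, 1)  from 6·(1,0) + (0,1)
…
step 4: (826, 129)  from 2·(397,62) + (32,5)
step 5: (2049, 320)  from 2·(826,129) + (397,62)
fundamental: x₁=2049, y₁=320  (since 4198401 − 41·102400 = 1)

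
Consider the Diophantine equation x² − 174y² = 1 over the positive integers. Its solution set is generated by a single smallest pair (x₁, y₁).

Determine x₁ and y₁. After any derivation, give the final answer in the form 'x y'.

√174 = [13; 5,4,5,26, …], period ℓ=4 (even) → k=3
k=0  a_k=13  p_k/q_k = 13/1
k=1  a_k=5  p_k/q_k = 66/5
k=2  a_k=4  p_k/q_k = 277/21
k=3  a_k=5  p_k/q_k = 1451/110
→ (1451, 110).  Check: 1451²=2105401, 174·110²=2105400, difference 1.

1451 110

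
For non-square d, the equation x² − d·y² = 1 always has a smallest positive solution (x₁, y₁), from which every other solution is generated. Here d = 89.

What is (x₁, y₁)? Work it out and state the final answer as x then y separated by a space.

√89 = [9; 2,3,3,2,18, …], period ℓ=5 (odd) → k=9
k=0  a_k=9  p_k/q_k = 9/1
…
k=6  a_k=2  p_k/q_k = 18934/2007
…
k=8  a_k=3  p_k/q_k = 216991/23001
k=9  a_k=2  p_k/q_k = 500001/53000
(x₁, y₁) = (500001, 53000);  500001² − 89·53000² = 1 ✓

500001 53000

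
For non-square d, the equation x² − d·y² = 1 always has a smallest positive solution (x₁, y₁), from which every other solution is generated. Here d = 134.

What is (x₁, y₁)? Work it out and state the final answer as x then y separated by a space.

145925 12606

d=134: √d = [11; 1,1,2,1,3,…,1,1,22] (ℓ=14, even), read p_13/q_13
step 0: (11, 1)  from 11·(1,0) + (0,1)
…
step 2: (23, 2)  from 1·(12,1) + (11,1)
step 3: (58, 5)  from 2·(23,2) + (12,1)
step 4: (81, 7)  from 1·(58,5) + (23,2)
…
step 6: (382, 33)  from 1·(301,26) + (81,7)
step 7: (4121, 356)  from 10·(382,33) + (301,26)
step 8: (4503, 389)  from 1·(4121,356) + (382,33)
step 9: (17630, 1523)  from 3·(4503,389) + (4121,356)
…
step 12: (84029, 7259)  from 1·(61896,5347) + (22133,1912)
step 13: (145925, 12606)  from 1·(84029,7259) + (61896,5347)
(x₁, y₁) = (145925, 12606);  145925² − 134·12606² = 1 ✓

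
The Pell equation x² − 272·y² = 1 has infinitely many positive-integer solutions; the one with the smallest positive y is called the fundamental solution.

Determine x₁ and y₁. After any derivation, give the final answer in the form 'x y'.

33 2

d=272: √d = [16; 2,32] (ℓ=2, even), read p_1/q_1
a_0=16:  p_0=16·1+0=16,  q_0=16·0+1=1
a_1=2:  p_1=2·16+1=33,  q_1=2·1+0=2
fundamental: x₁=33, y₁=2  (since 1089 − 272·4 = 1)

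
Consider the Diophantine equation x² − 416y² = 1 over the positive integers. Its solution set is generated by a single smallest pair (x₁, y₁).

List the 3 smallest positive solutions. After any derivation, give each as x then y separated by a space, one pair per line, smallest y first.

5201 255
54100801 2652510
562756526801 27591408765

d=416: √d = [20; 2,1,1,9,1,1,2,40] (ℓ=8, even), read p_7/q_7
i=0: a=20 ⇒ p=20, q=1
i=1: a=2 ⇒ p=41, q=2
i=2: a=1 ⇒ p=61, q=3
i=3: a=1 ⇒ p=102, q=5
…
i=6: a=1 ⇒ p=2060, q=101
i=7: a=2 ⇒ p=5201, q=255
→ (5201, 255).  Check: 5201²=27050401, 416·255²=27050400, difference 1.
(5201+255√416)^2 = 54100801 + 2652510√416
(5201+255√416)^3 = 562756526801 + 27591408765√416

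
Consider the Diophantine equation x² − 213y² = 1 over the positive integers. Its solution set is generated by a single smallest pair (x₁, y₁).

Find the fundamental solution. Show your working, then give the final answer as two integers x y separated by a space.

194399 13320

√213 → a₀=14, period (1,1,2,6,1,8,1,6,2,1,1,28); ℓ=12 even so k=11
step 0: (14, 1)  from 14·(1,0) + (0,1)
…
step 3: (73, 5)  from 2·(29,2) + (15,1)
…
step 5: (540, 37)  from 1·(467,32) + (73,5)
step 6: (4787, 328)  from 8·(540,37) + (467,32)
…
step 8: (36749, 2518)  from 6·(5327,365) + (4787,328)
step 9: (78825, 5401)  from 2·(36749,2518) + (5327,365)
step 10: (115574, 7919)  from 1·(78825,5401) + (36749,2518)
step 11: (194399, 13320)  from 1·(115574,7919) + (78825,5401)
(x₁, y₁) = (194399, 13320);  194399² − 213·13320² = 1 ✓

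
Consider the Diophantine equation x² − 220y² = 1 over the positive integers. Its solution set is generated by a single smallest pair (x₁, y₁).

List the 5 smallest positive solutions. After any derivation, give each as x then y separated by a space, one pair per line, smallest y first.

89 6
15841 1068
2819609 190098
501874561 33836376
89330852249 6022684830

d=220: √d = [14; 1,4,1,28] (ℓ=4, even), read p_3/q_3
a_0=14:  p_0=14·1+0=14,  q_0=14·0+1=1
a_1=1:  p_1=1·14+1=15,  q_1=1·1+0=1
a_2=4:  p_2=4·15+14=74,  q_2=4·1+1=5
a_3=1:  p_3=1·74+15=89,  q_3=1·5+1=6
(x₁, y₁) = (89, 6);  89² − 220·6² = 1 ✓
n=2: (89,6)∘(89,6) = (89·89+220·6·6, 89·6+6·89) = (15841,1068)
n=3: (15841,1068)∘(89,6) = (89·15841+220·6·1068, 89·1068+6·15841) = (2819609,190098)
n=4: (2819609,190098)∘(89,6) = (89·2819609+220·6·190098, 89·190098+6·2819609) = (501874561,33836376)
n=5: (501874561,33836376)∘(89,6) = (89·501874561+220·6·33836376, 89·33836376+6·501874561) = (89330852249,6022684830)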